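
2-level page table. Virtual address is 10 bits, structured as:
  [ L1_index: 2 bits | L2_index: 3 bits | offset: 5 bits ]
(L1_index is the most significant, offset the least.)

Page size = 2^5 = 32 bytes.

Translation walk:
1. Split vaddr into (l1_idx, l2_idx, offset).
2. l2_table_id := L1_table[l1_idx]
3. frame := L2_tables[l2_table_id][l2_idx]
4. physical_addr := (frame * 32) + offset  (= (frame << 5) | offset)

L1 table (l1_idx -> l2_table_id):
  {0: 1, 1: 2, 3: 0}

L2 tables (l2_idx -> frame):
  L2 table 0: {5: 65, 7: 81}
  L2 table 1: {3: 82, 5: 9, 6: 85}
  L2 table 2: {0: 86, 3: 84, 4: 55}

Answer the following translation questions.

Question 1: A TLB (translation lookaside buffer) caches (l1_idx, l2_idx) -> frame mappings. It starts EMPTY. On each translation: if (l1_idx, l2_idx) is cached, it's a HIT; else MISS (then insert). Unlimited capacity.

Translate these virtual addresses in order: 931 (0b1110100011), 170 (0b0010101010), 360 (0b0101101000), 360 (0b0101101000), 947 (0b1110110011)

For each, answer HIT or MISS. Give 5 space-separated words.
vaddr=931: (3,5) not in TLB -> MISS, insert
vaddr=170: (0,5) not in TLB -> MISS, insert
vaddr=360: (1,3) not in TLB -> MISS, insert
vaddr=360: (1,3) in TLB -> HIT
vaddr=947: (3,5) in TLB -> HIT

Answer: MISS MISS MISS HIT HIT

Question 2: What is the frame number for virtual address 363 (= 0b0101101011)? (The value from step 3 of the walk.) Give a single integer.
Answer: 84

Derivation:
vaddr = 363: l1_idx=1, l2_idx=3
L1[1] = 2; L2[2][3] = 84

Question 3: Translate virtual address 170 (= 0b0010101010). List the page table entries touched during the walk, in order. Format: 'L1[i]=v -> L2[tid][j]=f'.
vaddr = 170 = 0b0010101010
Split: l1_idx=0, l2_idx=5, offset=10

Answer: L1[0]=1 -> L2[1][5]=9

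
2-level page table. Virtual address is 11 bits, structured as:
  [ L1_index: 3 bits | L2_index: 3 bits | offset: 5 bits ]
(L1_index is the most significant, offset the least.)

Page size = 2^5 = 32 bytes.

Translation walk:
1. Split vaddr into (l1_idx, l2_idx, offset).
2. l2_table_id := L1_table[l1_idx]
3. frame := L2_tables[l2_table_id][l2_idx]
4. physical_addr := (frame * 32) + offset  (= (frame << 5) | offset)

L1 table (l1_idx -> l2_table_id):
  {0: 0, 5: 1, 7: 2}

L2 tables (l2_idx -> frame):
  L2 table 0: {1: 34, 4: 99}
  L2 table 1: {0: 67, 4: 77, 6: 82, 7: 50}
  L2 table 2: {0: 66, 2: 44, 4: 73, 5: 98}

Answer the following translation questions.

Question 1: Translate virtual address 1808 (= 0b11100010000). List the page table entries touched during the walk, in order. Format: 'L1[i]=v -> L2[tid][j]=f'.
Answer: L1[7]=2 -> L2[2][0]=66

Derivation:
vaddr = 1808 = 0b11100010000
Split: l1_idx=7, l2_idx=0, offset=16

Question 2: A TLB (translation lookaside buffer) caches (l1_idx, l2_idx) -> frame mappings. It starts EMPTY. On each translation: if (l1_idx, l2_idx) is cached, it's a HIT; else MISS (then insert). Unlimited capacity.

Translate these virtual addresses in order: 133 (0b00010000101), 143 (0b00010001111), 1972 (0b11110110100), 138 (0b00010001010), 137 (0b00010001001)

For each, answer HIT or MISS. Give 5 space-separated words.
vaddr=133: (0,4) not in TLB -> MISS, insert
vaddr=143: (0,4) in TLB -> HIT
vaddr=1972: (7,5) not in TLB -> MISS, insert
vaddr=138: (0,4) in TLB -> HIT
vaddr=137: (0,4) in TLB -> HIT

Answer: MISS HIT MISS HIT HIT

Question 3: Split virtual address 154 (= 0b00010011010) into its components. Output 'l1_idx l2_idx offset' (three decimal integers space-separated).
vaddr = 154 = 0b00010011010
  top 3 bits -> l1_idx = 0
  next 3 bits -> l2_idx = 4
  bottom 5 bits -> offset = 26

Answer: 0 4 26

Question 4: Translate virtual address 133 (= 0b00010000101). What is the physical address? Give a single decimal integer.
vaddr = 133 = 0b00010000101
Split: l1_idx=0, l2_idx=4, offset=5
L1[0] = 0
L2[0][4] = 99
paddr = 99 * 32 + 5 = 3173

Answer: 3173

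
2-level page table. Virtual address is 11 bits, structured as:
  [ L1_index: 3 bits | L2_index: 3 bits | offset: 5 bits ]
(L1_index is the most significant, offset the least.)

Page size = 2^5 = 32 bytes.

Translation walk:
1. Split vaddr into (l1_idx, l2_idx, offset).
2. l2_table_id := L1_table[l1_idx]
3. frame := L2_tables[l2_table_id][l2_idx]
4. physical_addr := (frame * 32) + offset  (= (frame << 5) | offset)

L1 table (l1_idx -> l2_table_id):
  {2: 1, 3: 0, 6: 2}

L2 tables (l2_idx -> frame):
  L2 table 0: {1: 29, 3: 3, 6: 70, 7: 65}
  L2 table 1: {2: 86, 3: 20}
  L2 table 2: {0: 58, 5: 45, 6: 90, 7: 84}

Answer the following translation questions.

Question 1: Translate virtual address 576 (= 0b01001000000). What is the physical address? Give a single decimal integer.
vaddr = 576 = 0b01001000000
Split: l1_idx=2, l2_idx=2, offset=0
L1[2] = 1
L2[1][2] = 86
paddr = 86 * 32 + 0 = 2752

Answer: 2752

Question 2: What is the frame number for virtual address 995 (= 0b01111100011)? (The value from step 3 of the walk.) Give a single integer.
Answer: 65

Derivation:
vaddr = 995: l1_idx=3, l2_idx=7
L1[3] = 0; L2[0][7] = 65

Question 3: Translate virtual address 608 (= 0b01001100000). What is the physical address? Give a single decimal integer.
vaddr = 608 = 0b01001100000
Split: l1_idx=2, l2_idx=3, offset=0
L1[2] = 1
L2[1][3] = 20
paddr = 20 * 32 + 0 = 640

Answer: 640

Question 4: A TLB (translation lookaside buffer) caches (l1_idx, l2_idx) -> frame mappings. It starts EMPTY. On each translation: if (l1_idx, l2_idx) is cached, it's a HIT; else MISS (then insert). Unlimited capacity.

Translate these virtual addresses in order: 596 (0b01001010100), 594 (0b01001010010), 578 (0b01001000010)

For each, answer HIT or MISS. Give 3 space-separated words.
vaddr=596: (2,2) not in TLB -> MISS, insert
vaddr=594: (2,2) in TLB -> HIT
vaddr=578: (2,2) in TLB -> HIT

Answer: MISS HIT HIT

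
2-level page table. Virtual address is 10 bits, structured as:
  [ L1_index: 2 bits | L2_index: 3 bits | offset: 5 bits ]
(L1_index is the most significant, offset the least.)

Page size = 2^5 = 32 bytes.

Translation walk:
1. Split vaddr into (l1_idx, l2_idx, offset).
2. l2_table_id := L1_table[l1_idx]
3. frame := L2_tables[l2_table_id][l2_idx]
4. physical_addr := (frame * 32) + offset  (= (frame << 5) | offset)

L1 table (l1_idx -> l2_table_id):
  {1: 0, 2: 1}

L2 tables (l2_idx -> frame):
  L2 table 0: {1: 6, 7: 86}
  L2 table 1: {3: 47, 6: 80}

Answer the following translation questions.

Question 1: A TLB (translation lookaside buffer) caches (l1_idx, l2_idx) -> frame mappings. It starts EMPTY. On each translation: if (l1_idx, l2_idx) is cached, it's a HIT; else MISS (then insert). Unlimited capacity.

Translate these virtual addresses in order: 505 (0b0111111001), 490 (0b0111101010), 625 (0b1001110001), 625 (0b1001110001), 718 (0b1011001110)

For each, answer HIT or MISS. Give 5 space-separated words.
Answer: MISS HIT MISS HIT MISS

Derivation:
vaddr=505: (1,7) not in TLB -> MISS, insert
vaddr=490: (1,7) in TLB -> HIT
vaddr=625: (2,3) not in TLB -> MISS, insert
vaddr=625: (2,3) in TLB -> HIT
vaddr=718: (2,6) not in TLB -> MISS, insert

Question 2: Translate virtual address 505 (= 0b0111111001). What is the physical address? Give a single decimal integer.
vaddr = 505 = 0b0111111001
Split: l1_idx=1, l2_idx=7, offset=25
L1[1] = 0
L2[0][7] = 86
paddr = 86 * 32 + 25 = 2777

Answer: 2777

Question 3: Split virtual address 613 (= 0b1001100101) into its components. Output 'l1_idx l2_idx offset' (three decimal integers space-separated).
vaddr = 613 = 0b1001100101
  top 2 bits -> l1_idx = 2
  next 3 bits -> l2_idx = 3
  bottom 5 bits -> offset = 5

Answer: 2 3 5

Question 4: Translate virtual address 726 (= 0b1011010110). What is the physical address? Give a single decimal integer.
vaddr = 726 = 0b1011010110
Split: l1_idx=2, l2_idx=6, offset=22
L1[2] = 1
L2[1][6] = 80
paddr = 80 * 32 + 22 = 2582

Answer: 2582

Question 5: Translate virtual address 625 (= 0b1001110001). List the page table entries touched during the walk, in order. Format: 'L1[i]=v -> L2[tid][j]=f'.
vaddr = 625 = 0b1001110001
Split: l1_idx=2, l2_idx=3, offset=17

Answer: L1[2]=1 -> L2[1][3]=47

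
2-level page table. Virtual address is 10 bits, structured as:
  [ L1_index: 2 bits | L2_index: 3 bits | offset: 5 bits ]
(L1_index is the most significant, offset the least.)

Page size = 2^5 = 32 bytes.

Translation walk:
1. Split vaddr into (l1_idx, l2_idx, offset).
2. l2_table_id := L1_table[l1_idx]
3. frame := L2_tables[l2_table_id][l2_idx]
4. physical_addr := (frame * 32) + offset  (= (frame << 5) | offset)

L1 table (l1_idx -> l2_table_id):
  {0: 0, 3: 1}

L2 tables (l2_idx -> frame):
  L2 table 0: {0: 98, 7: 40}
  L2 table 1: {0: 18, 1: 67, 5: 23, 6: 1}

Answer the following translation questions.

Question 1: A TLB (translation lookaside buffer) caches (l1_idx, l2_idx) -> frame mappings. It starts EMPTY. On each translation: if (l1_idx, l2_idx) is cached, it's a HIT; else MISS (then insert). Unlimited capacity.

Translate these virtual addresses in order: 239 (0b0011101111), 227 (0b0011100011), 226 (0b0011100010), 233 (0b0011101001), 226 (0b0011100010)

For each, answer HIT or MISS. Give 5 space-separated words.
Answer: MISS HIT HIT HIT HIT

Derivation:
vaddr=239: (0,7) not in TLB -> MISS, insert
vaddr=227: (0,7) in TLB -> HIT
vaddr=226: (0,7) in TLB -> HIT
vaddr=233: (0,7) in TLB -> HIT
vaddr=226: (0,7) in TLB -> HIT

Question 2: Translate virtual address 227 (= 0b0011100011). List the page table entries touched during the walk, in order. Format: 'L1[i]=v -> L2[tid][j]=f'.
vaddr = 227 = 0b0011100011
Split: l1_idx=0, l2_idx=7, offset=3

Answer: L1[0]=0 -> L2[0][7]=40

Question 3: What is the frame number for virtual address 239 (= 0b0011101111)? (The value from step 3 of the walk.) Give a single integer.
Answer: 40

Derivation:
vaddr = 239: l1_idx=0, l2_idx=7
L1[0] = 0; L2[0][7] = 40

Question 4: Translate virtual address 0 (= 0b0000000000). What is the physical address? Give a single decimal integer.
vaddr = 0 = 0b0000000000
Split: l1_idx=0, l2_idx=0, offset=0
L1[0] = 0
L2[0][0] = 98
paddr = 98 * 32 + 0 = 3136

Answer: 3136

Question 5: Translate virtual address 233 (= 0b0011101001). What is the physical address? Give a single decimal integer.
vaddr = 233 = 0b0011101001
Split: l1_idx=0, l2_idx=7, offset=9
L1[0] = 0
L2[0][7] = 40
paddr = 40 * 32 + 9 = 1289

Answer: 1289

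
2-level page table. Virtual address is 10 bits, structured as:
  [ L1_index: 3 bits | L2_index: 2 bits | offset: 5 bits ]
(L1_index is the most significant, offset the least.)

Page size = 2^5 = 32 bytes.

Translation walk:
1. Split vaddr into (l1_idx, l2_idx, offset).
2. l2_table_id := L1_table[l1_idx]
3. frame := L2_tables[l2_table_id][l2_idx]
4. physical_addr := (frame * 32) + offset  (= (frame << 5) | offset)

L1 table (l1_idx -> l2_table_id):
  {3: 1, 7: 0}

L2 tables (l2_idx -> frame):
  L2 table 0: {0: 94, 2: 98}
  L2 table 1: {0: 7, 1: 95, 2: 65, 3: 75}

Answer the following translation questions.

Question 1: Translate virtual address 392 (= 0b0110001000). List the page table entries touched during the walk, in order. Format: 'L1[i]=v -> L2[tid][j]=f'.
vaddr = 392 = 0b0110001000
Split: l1_idx=3, l2_idx=0, offset=8

Answer: L1[3]=1 -> L2[1][0]=7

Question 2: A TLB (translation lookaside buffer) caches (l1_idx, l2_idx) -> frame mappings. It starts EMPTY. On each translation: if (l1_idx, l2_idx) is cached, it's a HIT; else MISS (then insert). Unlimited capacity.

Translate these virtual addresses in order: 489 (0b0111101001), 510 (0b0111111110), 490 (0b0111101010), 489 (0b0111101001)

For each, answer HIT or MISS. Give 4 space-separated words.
vaddr=489: (3,3) not in TLB -> MISS, insert
vaddr=510: (3,3) in TLB -> HIT
vaddr=490: (3,3) in TLB -> HIT
vaddr=489: (3,3) in TLB -> HIT

Answer: MISS HIT HIT HIT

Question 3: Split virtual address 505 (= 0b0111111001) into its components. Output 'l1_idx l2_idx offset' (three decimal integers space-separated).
Answer: 3 3 25

Derivation:
vaddr = 505 = 0b0111111001
  top 3 bits -> l1_idx = 3
  next 2 bits -> l2_idx = 3
  bottom 5 bits -> offset = 25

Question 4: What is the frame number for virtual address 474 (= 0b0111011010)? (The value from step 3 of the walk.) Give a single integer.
vaddr = 474: l1_idx=3, l2_idx=2
L1[3] = 1; L2[1][2] = 65

Answer: 65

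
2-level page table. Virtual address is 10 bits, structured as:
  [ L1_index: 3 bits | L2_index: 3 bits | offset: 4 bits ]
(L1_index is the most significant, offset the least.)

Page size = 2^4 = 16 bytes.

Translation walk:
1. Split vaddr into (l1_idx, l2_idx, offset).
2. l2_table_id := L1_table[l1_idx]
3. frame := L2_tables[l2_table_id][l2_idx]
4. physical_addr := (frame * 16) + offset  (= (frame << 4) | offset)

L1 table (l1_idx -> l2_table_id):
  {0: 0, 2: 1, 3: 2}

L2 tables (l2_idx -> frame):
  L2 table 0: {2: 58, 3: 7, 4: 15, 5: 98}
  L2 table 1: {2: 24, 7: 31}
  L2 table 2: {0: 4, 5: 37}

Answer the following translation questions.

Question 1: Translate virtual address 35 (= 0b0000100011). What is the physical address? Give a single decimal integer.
Answer: 931

Derivation:
vaddr = 35 = 0b0000100011
Split: l1_idx=0, l2_idx=2, offset=3
L1[0] = 0
L2[0][2] = 58
paddr = 58 * 16 + 3 = 931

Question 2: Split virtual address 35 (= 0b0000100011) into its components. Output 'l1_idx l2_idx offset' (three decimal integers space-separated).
vaddr = 35 = 0b0000100011
  top 3 bits -> l1_idx = 0
  next 3 bits -> l2_idx = 2
  bottom 4 bits -> offset = 3

Answer: 0 2 3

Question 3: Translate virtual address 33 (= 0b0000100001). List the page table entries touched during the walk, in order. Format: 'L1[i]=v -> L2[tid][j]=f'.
Answer: L1[0]=0 -> L2[0][2]=58

Derivation:
vaddr = 33 = 0b0000100001
Split: l1_idx=0, l2_idx=2, offset=1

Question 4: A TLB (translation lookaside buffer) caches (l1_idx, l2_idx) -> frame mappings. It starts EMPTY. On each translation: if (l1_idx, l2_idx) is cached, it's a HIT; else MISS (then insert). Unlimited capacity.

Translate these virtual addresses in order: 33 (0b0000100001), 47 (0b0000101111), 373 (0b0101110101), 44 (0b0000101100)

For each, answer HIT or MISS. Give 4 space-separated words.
vaddr=33: (0,2) not in TLB -> MISS, insert
vaddr=47: (0,2) in TLB -> HIT
vaddr=373: (2,7) not in TLB -> MISS, insert
vaddr=44: (0,2) in TLB -> HIT

Answer: MISS HIT MISS HIT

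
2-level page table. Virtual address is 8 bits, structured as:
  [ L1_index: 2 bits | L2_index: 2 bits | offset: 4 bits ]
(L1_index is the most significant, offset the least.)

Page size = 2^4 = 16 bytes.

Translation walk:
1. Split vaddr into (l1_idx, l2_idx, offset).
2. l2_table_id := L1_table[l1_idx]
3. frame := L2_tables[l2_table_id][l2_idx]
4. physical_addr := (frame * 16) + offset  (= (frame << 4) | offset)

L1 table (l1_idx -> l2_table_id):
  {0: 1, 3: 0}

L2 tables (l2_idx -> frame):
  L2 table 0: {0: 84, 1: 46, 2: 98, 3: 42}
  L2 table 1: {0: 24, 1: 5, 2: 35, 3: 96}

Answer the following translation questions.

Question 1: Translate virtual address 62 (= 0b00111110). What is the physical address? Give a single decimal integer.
vaddr = 62 = 0b00111110
Split: l1_idx=0, l2_idx=3, offset=14
L1[0] = 1
L2[1][3] = 96
paddr = 96 * 16 + 14 = 1550

Answer: 1550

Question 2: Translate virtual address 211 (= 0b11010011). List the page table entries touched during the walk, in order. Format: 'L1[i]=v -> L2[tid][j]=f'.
Answer: L1[3]=0 -> L2[0][1]=46

Derivation:
vaddr = 211 = 0b11010011
Split: l1_idx=3, l2_idx=1, offset=3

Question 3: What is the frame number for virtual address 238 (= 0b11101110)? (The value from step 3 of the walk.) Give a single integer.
vaddr = 238: l1_idx=3, l2_idx=2
L1[3] = 0; L2[0][2] = 98

Answer: 98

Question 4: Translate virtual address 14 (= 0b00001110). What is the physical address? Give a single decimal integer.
vaddr = 14 = 0b00001110
Split: l1_idx=0, l2_idx=0, offset=14
L1[0] = 1
L2[1][0] = 24
paddr = 24 * 16 + 14 = 398

Answer: 398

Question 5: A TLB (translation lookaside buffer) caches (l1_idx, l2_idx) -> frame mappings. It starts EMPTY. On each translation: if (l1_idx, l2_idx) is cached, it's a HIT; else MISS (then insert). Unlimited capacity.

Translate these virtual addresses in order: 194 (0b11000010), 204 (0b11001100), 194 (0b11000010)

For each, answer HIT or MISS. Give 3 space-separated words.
vaddr=194: (3,0) not in TLB -> MISS, insert
vaddr=204: (3,0) in TLB -> HIT
vaddr=194: (3,0) in TLB -> HIT

Answer: MISS HIT HIT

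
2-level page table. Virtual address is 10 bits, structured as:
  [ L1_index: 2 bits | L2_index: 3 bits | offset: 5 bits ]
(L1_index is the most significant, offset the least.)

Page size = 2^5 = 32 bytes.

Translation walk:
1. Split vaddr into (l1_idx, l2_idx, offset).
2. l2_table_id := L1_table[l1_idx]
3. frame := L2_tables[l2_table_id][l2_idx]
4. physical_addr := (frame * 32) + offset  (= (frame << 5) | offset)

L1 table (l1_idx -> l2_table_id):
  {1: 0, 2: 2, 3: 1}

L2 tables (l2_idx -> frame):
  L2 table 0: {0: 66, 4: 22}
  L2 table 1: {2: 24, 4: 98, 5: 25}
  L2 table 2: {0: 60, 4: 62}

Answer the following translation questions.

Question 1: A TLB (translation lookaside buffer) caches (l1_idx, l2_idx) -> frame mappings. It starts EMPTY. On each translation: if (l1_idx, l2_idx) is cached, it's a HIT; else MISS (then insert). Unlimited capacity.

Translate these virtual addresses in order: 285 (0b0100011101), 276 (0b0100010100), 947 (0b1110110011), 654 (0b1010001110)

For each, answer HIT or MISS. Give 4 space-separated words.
Answer: MISS HIT MISS MISS

Derivation:
vaddr=285: (1,0) not in TLB -> MISS, insert
vaddr=276: (1,0) in TLB -> HIT
vaddr=947: (3,5) not in TLB -> MISS, insert
vaddr=654: (2,4) not in TLB -> MISS, insert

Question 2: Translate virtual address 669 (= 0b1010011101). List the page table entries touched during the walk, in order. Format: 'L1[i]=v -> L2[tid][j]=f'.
Answer: L1[2]=2 -> L2[2][4]=62

Derivation:
vaddr = 669 = 0b1010011101
Split: l1_idx=2, l2_idx=4, offset=29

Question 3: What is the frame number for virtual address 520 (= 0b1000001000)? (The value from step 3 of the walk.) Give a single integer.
Answer: 60

Derivation:
vaddr = 520: l1_idx=2, l2_idx=0
L1[2] = 2; L2[2][0] = 60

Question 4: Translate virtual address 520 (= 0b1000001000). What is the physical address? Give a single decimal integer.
vaddr = 520 = 0b1000001000
Split: l1_idx=2, l2_idx=0, offset=8
L1[2] = 2
L2[2][0] = 60
paddr = 60 * 32 + 8 = 1928

Answer: 1928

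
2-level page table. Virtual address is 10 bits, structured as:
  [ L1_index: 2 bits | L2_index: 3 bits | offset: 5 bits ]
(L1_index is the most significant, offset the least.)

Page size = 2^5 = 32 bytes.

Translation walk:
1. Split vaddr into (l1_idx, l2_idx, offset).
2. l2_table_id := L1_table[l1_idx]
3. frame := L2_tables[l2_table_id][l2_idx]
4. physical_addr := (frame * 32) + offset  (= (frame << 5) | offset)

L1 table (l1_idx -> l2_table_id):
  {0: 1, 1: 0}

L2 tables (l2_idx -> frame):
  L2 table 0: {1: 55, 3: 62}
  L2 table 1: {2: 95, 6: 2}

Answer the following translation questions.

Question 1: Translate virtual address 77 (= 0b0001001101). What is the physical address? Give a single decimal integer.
Answer: 3053

Derivation:
vaddr = 77 = 0b0001001101
Split: l1_idx=0, l2_idx=2, offset=13
L1[0] = 1
L2[1][2] = 95
paddr = 95 * 32 + 13 = 3053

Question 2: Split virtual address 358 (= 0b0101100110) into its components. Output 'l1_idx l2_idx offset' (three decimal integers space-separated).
Answer: 1 3 6

Derivation:
vaddr = 358 = 0b0101100110
  top 2 bits -> l1_idx = 1
  next 3 bits -> l2_idx = 3
  bottom 5 bits -> offset = 6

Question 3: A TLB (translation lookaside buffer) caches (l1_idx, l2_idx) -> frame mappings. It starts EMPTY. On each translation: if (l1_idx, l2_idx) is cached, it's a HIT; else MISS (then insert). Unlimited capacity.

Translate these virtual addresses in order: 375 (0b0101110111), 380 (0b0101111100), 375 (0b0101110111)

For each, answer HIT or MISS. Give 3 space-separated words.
vaddr=375: (1,3) not in TLB -> MISS, insert
vaddr=380: (1,3) in TLB -> HIT
vaddr=375: (1,3) in TLB -> HIT

Answer: MISS HIT HIT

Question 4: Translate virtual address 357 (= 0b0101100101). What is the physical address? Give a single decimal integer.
Answer: 1989

Derivation:
vaddr = 357 = 0b0101100101
Split: l1_idx=1, l2_idx=3, offset=5
L1[1] = 0
L2[0][3] = 62
paddr = 62 * 32 + 5 = 1989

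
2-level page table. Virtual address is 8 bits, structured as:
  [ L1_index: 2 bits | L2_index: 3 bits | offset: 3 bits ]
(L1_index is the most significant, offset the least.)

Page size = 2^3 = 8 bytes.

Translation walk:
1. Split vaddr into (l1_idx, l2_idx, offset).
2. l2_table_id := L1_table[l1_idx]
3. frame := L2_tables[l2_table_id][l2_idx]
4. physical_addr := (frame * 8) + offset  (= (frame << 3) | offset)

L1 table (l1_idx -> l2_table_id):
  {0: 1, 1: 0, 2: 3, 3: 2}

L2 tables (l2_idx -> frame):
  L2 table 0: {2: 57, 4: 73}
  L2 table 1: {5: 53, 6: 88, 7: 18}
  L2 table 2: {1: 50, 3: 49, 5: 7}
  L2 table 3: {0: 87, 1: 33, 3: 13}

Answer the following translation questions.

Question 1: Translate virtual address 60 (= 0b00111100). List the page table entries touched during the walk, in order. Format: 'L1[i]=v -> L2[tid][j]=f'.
Answer: L1[0]=1 -> L2[1][7]=18

Derivation:
vaddr = 60 = 0b00111100
Split: l1_idx=0, l2_idx=7, offset=4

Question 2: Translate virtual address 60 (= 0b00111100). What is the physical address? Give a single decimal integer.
Answer: 148

Derivation:
vaddr = 60 = 0b00111100
Split: l1_idx=0, l2_idx=7, offset=4
L1[0] = 1
L2[1][7] = 18
paddr = 18 * 8 + 4 = 148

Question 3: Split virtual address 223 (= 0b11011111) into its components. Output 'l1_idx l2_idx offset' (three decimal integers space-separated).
vaddr = 223 = 0b11011111
  top 2 bits -> l1_idx = 3
  next 3 bits -> l2_idx = 3
  bottom 3 bits -> offset = 7

Answer: 3 3 7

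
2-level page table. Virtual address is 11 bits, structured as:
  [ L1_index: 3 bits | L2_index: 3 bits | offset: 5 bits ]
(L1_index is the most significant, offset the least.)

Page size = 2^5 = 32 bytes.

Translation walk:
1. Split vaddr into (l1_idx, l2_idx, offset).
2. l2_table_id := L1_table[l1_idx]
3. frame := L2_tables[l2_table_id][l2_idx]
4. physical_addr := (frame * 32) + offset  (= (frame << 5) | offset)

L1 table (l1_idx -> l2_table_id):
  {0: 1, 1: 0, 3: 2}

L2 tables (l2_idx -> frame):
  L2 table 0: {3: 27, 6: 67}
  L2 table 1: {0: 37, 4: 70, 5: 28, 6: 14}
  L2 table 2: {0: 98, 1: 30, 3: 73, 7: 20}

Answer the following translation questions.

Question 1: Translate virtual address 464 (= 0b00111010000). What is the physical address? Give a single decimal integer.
Answer: 2160

Derivation:
vaddr = 464 = 0b00111010000
Split: l1_idx=1, l2_idx=6, offset=16
L1[1] = 0
L2[0][6] = 67
paddr = 67 * 32 + 16 = 2160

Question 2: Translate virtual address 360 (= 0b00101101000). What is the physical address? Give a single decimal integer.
Answer: 872

Derivation:
vaddr = 360 = 0b00101101000
Split: l1_idx=1, l2_idx=3, offset=8
L1[1] = 0
L2[0][3] = 27
paddr = 27 * 32 + 8 = 872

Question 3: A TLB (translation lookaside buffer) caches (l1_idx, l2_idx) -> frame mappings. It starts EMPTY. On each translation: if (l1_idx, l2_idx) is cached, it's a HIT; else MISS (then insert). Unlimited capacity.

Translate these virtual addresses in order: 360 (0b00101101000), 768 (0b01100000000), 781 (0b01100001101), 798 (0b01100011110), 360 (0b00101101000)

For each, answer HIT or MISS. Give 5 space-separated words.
Answer: MISS MISS HIT HIT HIT

Derivation:
vaddr=360: (1,3) not in TLB -> MISS, insert
vaddr=768: (3,0) not in TLB -> MISS, insert
vaddr=781: (3,0) in TLB -> HIT
vaddr=798: (3,0) in TLB -> HIT
vaddr=360: (1,3) in TLB -> HIT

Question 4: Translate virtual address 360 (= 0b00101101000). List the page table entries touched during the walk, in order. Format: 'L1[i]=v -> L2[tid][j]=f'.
vaddr = 360 = 0b00101101000
Split: l1_idx=1, l2_idx=3, offset=8

Answer: L1[1]=0 -> L2[0][3]=27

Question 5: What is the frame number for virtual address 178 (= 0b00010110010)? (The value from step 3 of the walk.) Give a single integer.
Answer: 28

Derivation:
vaddr = 178: l1_idx=0, l2_idx=5
L1[0] = 1; L2[1][5] = 28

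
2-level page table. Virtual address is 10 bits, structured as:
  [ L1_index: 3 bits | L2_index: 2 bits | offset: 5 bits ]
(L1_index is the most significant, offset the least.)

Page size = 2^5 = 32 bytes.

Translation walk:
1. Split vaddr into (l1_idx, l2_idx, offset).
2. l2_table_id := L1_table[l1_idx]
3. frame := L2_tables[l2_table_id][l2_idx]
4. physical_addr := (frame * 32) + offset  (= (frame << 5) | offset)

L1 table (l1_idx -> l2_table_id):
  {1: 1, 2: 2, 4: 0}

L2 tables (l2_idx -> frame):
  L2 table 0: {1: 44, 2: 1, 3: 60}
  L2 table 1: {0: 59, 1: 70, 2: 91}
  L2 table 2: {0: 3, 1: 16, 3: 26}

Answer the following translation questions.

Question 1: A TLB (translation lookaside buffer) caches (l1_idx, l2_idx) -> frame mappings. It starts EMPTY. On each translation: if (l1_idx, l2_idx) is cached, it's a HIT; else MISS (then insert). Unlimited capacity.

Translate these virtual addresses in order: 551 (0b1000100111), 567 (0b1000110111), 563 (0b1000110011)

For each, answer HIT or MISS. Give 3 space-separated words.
vaddr=551: (4,1) not in TLB -> MISS, insert
vaddr=567: (4,1) in TLB -> HIT
vaddr=563: (4,1) in TLB -> HIT

Answer: MISS HIT HIT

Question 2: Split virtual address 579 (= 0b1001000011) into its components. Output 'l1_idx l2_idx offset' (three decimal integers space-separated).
vaddr = 579 = 0b1001000011
  top 3 bits -> l1_idx = 4
  next 2 bits -> l2_idx = 2
  bottom 5 bits -> offset = 3

Answer: 4 2 3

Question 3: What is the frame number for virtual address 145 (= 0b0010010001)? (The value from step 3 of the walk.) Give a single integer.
vaddr = 145: l1_idx=1, l2_idx=0
L1[1] = 1; L2[1][0] = 59

Answer: 59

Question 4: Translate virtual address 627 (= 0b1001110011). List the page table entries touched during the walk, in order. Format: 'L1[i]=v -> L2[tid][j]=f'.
vaddr = 627 = 0b1001110011
Split: l1_idx=4, l2_idx=3, offset=19

Answer: L1[4]=0 -> L2[0][3]=60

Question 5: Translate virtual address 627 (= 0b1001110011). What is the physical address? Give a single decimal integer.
vaddr = 627 = 0b1001110011
Split: l1_idx=4, l2_idx=3, offset=19
L1[4] = 0
L2[0][3] = 60
paddr = 60 * 32 + 19 = 1939

Answer: 1939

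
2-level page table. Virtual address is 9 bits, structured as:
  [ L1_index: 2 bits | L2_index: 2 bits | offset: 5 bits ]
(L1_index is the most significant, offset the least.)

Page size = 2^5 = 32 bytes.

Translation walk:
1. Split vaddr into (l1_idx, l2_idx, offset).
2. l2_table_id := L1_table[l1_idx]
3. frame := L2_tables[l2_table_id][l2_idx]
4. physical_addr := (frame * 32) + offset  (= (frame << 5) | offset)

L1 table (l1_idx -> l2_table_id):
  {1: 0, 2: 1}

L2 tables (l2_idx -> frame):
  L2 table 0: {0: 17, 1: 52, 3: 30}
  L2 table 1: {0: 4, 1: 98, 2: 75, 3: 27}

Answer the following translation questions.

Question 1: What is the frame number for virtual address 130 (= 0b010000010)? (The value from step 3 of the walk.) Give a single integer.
Answer: 17

Derivation:
vaddr = 130: l1_idx=1, l2_idx=0
L1[1] = 0; L2[0][0] = 17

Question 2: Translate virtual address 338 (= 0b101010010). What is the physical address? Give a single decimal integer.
vaddr = 338 = 0b101010010
Split: l1_idx=2, l2_idx=2, offset=18
L1[2] = 1
L2[1][2] = 75
paddr = 75 * 32 + 18 = 2418

Answer: 2418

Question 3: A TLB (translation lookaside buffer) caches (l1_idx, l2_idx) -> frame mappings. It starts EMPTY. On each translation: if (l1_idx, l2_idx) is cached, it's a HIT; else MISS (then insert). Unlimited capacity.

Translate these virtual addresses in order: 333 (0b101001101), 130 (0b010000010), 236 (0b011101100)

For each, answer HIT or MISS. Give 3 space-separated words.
Answer: MISS MISS MISS

Derivation:
vaddr=333: (2,2) not in TLB -> MISS, insert
vaddr=130: (1,0) not in TLB -> MISS, insert
vaddr=236: (1,3) not in TLB -> MISS, insert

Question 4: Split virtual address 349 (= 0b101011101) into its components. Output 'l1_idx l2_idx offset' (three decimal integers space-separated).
vaddr = 349 = 0b101011101
  top 2 bits -> l1_idx = 2
  next 2 bits -> l2_idx = 2
  bottom 5 bits -> offset = 29

Answer: 2 2 29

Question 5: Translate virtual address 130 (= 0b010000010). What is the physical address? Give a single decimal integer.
Answer: 546

Derivation:
vaddr = 130 = 0b010000010
Split: l1_idx=1, l2_idx=0, offset=2
L1[1] = 0
L2[0][0] = 17
paddr = 17 * 32 + 2 = 546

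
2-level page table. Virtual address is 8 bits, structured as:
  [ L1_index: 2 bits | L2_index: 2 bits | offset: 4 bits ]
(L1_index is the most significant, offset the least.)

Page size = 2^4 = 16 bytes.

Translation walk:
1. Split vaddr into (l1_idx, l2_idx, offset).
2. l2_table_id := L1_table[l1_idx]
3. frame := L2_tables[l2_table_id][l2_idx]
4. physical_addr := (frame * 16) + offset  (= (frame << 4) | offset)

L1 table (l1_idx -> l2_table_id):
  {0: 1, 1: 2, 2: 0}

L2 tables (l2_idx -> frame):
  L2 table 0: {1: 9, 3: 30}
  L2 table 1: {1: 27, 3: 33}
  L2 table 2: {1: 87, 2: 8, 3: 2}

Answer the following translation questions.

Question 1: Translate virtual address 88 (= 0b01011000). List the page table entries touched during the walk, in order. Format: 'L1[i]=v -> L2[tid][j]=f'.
Answer: L1[1]=2 -> L2[2][1]=87

Derivation:
vaddr = 88 = 0b01011000
Split: l1_idx=1, l2_idx=1, offset=8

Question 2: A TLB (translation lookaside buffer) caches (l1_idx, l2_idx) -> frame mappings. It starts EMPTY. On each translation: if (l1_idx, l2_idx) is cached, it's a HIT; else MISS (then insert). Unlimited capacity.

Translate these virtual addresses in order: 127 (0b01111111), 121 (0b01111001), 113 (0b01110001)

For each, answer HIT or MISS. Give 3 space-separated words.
Answer: MISS HIT HIT

Derivation:
vaddr=127: (1,3) not in TLB -> MISS, insert
vaddr=121: (1,3) in TLB -> HIT
vaddr=113: (1,3) in TLB -> HIT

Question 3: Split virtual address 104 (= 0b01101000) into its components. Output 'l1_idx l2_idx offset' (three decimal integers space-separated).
vaddr = 104 = 0b01101000
  top 2 bits -> l1_idx = 1
  next 2 bits -> l2_idx = 2
  bottom 4 bits -> offset = 8

Answer: 1 2 8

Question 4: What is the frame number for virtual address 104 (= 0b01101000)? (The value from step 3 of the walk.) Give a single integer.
vaddr = 104: l1_idx=1, l2_idx=2
L1[1] = 2; L2[2][2] = 8

Answer: 8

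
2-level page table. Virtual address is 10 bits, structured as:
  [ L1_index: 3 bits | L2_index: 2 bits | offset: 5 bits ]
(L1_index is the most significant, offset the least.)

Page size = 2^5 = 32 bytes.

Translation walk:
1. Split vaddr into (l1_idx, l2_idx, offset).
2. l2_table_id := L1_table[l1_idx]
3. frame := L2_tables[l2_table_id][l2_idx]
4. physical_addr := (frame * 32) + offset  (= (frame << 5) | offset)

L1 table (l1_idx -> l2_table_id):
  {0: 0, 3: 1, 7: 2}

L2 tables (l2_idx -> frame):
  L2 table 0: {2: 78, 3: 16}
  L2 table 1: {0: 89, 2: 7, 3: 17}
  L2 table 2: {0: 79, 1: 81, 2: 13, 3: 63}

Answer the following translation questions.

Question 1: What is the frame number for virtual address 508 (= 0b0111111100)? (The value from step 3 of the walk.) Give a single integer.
vaddr = 508: l1_idx=3, l2_idx=3
L1[3] = 1; L2[1][3] = 17

Answer: 17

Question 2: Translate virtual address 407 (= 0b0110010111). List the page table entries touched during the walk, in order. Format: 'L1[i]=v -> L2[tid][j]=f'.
vaddr = 407 = 0b0110010111
Split: l1_idx=3, l2_idx=0, offset=23

Answer: L1[3]=1 -> L2[1][0]=89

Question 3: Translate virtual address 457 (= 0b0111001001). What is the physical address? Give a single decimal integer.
Answer: 233

Derivation:
vaddr = 457 = 0b0111001001
Split: l1_idx=3, l2_idx=2, offset=9
L1[3] = 1
L2[1][2] = 7
paddr = 7 * 32 + 9 = 233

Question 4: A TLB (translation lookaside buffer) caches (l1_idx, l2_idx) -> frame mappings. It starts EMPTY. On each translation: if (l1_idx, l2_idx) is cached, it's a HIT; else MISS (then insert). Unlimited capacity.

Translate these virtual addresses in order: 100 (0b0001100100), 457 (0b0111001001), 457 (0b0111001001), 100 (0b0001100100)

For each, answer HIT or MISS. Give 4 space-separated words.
vaddr=100: (0,3) not in TLB -> MISS, insert
vaddr=457: (3,2) not in TLB -> MISS, insert
vaddr=457: (3,2) in TLB -> HIT
vaddr=100: (0,3) in TLB -> HIT

Answer: MISS MISS HIT HIT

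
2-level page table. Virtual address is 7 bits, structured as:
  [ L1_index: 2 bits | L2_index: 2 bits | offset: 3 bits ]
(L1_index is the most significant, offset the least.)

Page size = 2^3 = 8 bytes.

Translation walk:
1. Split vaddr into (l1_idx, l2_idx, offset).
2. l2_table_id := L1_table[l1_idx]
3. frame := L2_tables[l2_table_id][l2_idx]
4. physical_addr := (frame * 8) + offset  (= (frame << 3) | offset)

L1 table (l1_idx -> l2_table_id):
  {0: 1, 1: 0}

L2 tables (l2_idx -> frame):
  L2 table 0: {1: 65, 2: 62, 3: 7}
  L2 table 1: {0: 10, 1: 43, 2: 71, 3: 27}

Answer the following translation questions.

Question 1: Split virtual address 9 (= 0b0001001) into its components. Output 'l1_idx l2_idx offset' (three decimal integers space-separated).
vaddr = 9 = 0b0001001
  top 2 bits -> l1_idx = 0
  next 2 bits -> l2_idx = 1
  bottom 3 bits -> offset = 1

Answer: 0 1 1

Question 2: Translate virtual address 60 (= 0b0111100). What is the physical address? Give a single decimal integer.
Answer: 60

Derivation:
vaddr = 60 = 0b0111100
Split: l1_idx=1, l2_idx=3, offset=4
L1[1] = 0
L2[0][3] = 7
paddr = 7 * 8 + 4 = 60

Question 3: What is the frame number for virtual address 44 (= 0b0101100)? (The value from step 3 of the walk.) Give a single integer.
vaddr = 44: l1_idx=1, l2_idx=1
L1[1] = 0; L2[0][1] = 65

Answer: 65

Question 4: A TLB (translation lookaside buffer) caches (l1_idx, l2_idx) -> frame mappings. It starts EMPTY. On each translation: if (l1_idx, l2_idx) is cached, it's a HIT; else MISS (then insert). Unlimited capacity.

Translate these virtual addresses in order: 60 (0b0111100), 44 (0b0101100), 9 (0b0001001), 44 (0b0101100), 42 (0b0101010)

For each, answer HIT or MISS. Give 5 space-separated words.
vaddr=60: (1,3) not in TLB -> MISS, insert
vaddr=44: (1,1) not in TLB -> MISS, insert
vaddr=9: (0,1) not in TLB -> MISS, insert
vaddr=44: (1,1) in TLB -> HIT
vaddr=42: (1,1) in TLB -> HIT

Answer: MISS MISS MISS HIT HIT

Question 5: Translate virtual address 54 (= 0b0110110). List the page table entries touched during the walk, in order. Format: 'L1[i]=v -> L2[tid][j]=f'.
Answer: L1[1]=0 -> L2[0][2]=62

Derivation:
vaddr = 54 = 0b0110110
Split: l1_idx=1, l2_idx=2, offset=6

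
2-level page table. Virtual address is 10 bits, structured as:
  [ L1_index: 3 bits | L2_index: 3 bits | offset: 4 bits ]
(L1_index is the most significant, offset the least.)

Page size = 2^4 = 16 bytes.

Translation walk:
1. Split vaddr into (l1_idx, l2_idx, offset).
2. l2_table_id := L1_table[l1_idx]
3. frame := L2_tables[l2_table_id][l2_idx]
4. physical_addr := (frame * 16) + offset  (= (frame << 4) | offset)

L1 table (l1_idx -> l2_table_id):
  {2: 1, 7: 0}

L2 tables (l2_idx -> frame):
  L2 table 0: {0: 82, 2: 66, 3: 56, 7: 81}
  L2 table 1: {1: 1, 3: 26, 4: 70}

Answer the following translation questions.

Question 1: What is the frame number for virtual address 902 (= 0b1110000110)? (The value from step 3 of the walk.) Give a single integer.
Answer: 82

Derivation:
vaddr = 902: l1_idx=7, l2_idx=0
L1[7] = 0; L2[0][0] = 82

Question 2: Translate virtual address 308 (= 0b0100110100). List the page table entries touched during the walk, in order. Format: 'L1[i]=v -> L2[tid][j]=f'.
Answer: L1[2]=1 -> L2[1][3]=26

Derivation:
vaddr = 308 = 0b0100110100
Split: l1_idx=2, l2_idx=3, offset=4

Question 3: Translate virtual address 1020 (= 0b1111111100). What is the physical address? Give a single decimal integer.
vaddr = 1020 = 0b1111111100
Split: l1_idx=7, l2_idx=7, offset=12
L1[7] = 0
L2[0][7] = 81
paddr = 81 * 16 + 12 = 1308

Answer: 1308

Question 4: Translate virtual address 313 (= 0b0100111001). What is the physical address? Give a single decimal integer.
vaddr = 313 = 0b0100111001
Split: l1_idx=2, l2_idx=3, offset=9
L1[2] = 1
L2[1][3] = 26
paddr = 26 * 16 + 9 = 425

Answer: 425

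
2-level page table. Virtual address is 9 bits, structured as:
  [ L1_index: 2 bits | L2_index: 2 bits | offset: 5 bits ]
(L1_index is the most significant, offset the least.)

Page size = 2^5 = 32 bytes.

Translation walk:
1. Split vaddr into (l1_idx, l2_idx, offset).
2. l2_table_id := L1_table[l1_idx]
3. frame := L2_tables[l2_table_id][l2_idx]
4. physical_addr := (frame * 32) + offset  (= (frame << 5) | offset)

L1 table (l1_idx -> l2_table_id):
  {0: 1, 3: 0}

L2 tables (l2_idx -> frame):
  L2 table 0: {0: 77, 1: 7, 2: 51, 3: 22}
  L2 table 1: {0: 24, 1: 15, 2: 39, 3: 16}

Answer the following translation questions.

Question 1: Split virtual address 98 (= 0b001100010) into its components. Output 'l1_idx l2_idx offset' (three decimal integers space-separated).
Answer: 0 3 2

Derivation:
vaddr = 98 = 0b001100010
  top 2 bits -> l1_idx = 0
  next 2 bits -> l2_idx = 3
  bottom 5 bits -> offset = 2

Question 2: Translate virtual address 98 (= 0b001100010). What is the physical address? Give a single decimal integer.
Answer: 514

Derivation:
vaddr = 98 = 0b001100010
Split: l1_idx=0, l2_idx=3, offset=2
L1[0] = 1
L2[1][3] = 16
paddr = 16 * 32 + 2 = 514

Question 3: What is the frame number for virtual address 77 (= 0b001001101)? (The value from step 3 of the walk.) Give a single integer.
vaddr = 77: l1_idx=0, l2_idx=2
L1[0] = 1; L2[1][2] = 39

Answer: 39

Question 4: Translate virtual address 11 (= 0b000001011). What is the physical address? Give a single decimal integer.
Answer: 779

Derivation:
vaddr = 11 = 0b000001011
Split: l1_idx=0, l2_idx=0, offset=11
L1[0] = 1
L2[1][0] = 24
paddr = 24 * 32 + 11 = 779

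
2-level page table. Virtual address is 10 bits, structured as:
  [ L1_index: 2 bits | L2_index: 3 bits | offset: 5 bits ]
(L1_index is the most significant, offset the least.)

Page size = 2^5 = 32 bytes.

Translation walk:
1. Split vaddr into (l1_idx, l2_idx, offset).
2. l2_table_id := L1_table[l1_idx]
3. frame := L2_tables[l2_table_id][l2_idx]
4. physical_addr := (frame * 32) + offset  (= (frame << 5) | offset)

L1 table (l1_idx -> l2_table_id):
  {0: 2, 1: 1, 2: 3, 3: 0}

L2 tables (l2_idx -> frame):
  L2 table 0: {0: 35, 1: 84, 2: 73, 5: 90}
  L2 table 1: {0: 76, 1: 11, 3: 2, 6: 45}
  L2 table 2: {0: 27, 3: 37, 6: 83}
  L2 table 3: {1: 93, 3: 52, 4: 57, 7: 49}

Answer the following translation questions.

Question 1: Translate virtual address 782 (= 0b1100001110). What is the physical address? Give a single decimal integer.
vaddr = 782 = 0b1100001110
Split: l1_idx=3, l2_idx=0, offset=14
L1[3] = 0
L2[0][0] = 35
paddr = 35 * 32 + 14 = 1134

Answer: 1134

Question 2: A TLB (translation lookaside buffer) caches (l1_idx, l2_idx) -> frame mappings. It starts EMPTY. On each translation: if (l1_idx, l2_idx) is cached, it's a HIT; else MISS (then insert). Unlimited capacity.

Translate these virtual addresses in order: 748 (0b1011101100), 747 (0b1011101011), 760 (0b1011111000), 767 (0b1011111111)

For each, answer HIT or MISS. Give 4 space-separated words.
Answer: MISS HIT HIT HIT

Derivation:
vaddr=748: (2,7) not in TLB -> MISS, insert
vaddr=747: (2,7) in TLB -> HIT
vaddr=760: (2,7) in TLB -> HIT
vaddr=767: (2,7) in TLB -> HIT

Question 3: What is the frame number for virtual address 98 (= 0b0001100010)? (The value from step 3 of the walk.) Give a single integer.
Answer: 37

Derivation:
vaddr = 98: l1_idx=0, l2_idx=3
L1[0] = 2; L2[2][3] = 37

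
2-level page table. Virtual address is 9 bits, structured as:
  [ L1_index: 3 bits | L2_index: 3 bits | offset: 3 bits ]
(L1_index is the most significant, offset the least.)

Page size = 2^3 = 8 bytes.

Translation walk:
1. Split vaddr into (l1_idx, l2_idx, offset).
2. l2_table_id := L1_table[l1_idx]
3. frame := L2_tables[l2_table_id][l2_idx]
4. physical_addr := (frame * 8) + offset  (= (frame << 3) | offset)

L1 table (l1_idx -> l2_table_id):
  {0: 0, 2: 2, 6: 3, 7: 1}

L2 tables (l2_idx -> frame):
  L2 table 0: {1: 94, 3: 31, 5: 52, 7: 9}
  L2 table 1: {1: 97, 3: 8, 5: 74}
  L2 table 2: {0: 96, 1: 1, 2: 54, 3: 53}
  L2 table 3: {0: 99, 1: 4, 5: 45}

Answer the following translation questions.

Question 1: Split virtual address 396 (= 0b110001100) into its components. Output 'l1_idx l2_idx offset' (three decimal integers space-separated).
Answer: 6 1 4

Derivation:
vaddr = 396 = 0b110001100
  top 3 bits -> l1_idx = 6
  next 3 bits -> l2_idx = 1
  bottom 3 bits -> offset = 4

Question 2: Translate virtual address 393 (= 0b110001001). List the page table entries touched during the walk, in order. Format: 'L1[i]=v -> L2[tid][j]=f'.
vaddr = 393 = 0b110001001
Split: l1_idx=6, l2_idx=1, offset=1

Answer: L1[6]=3 -> L2[3][1]=4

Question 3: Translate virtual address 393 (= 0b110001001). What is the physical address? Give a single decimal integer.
vaddr = 393 = 0b110001001
Split: l1_idx=6, l2_idx=1, offset=1
L1[6] = 3
L2[3][1] = 4
paddr = 4 * 8 + 1 = 33

Answer: 33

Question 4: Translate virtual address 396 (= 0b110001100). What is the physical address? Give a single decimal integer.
Answer: 36

Derivation:
vaddr = 396 = 0b110001100
Split: l1_idx=6, l2_idx=1, offset=4
L1[6] = 3
L2[3][1] = 4
paddr = 4 * 8 + 4 = 36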